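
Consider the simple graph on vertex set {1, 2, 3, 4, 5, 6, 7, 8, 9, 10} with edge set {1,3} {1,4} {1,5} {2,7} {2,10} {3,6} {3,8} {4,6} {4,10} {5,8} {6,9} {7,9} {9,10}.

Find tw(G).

2

A width-2 tree decomposition is:
Bags: B1 = {2, 7, 10}  B2 = {7, 9, 10}  B3 = {4, 9, 10}  B4 = {4, 6, 9}  B5 = {1, 4, 6}  B6 = {1, 3, 6}  B7 = {1, 3, 5}  B8 = {3, 5, 8}
Tree: B1–B2, B2–B3, B3–B4, B4–B5, B5–B6, B6–B7, B7–B8
The largest bag has 3 vertices, giving width 2; this decomposition certifies tw(G) ≤ 2. Since 2–7–9–10–2 is a cycle in G, G is not acyclic. Forests are exactly the graphs of treewidth ≤ 1, so tw(G) ≥ 2. Hence tw(G) = 2 exactly.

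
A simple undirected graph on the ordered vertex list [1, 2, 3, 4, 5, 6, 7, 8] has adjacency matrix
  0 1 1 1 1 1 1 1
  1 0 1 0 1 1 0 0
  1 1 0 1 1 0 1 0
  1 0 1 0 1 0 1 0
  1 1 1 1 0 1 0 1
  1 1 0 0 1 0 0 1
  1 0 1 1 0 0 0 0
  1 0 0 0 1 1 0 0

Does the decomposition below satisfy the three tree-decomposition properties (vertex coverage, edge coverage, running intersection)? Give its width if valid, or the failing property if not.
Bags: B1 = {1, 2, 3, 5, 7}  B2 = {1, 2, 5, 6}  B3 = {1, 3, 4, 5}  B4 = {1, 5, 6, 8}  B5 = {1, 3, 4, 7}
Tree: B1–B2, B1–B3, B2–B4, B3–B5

No — bags containing vertex 7 are not connected in the tree.

A tree decomposition must satisfy three properties: every vertex lies in some bag; for every edge, both endpoints lie together in some bag; and for every vertex, the bags containing it form a connected subtree. Here bags containing vertex 7 are not connected in the tree, so the decomposition is invalid.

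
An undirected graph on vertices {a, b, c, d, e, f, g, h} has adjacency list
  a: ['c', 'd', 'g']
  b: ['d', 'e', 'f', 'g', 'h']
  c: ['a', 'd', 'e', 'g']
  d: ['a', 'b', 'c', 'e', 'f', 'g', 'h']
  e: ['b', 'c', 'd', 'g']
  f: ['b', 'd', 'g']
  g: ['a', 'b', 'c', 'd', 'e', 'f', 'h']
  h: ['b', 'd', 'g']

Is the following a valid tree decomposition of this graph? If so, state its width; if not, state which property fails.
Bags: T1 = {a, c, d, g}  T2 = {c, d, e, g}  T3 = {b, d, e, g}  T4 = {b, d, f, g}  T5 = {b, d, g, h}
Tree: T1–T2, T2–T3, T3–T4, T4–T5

Yes; width 3.

Vertex coverage: the bags together contain {a, b, c, d, e, f, g, h}, the full vertex set. Edge coverage: each edge of G has both endpoints in at least one bag. Running intersection: for every vertex, the bags containing it form a connected subtree. All three properties hold, so this is a valid tree decomposition of width max|bag| − 1 = 3, and hence tw(G) ≤ 3.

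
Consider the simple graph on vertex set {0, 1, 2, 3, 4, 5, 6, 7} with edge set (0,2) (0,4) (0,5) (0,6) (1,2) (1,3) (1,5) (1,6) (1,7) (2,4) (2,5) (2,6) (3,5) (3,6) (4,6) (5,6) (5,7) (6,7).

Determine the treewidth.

3

A width-3 tree decomposition is:
Bags: B1 = {0, 2, 5, 6}  B2 = {0, 2, 4, 6}  B3 = {1, 2, 5, 6}  B4 = {1, 3, 5, 6}  B5 = {1, 5, 6, 7}
Tree: B1–B2, B1–B3, B3–B4, B3–B5
Every bag has size at most 4, so the width is 4 − 1 = 3 and tw(G) ≤ 3. On the other hand G contains the 4-clique {0, 2, 4, 6}. A clique must lie in a single bag of any decomposition, so no decomposition can have width below 3. Hence tw(G) = 3 exactly.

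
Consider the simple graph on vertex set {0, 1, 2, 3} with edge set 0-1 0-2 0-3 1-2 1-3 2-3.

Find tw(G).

A width-3 tree decomposition is:
Bags: B1 = {0, 1, 2, 3}
Tree: (single bag)
With just one bag of size 4, the width is 4 − 1 = 3, so tw(G) ≤ 3. On the other hand G contains the 4-clique {0, 1, 2, 3}. A clique must lie in a single bag of any decomposition, so no decomposition can have width below 3. The upper and lower bounds meet at 3, so that is the treewidth.

3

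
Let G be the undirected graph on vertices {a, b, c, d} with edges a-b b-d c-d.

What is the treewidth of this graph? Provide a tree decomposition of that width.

Each bag holds 2 vertices, so the decomposition has width 1, which upper-bounds the treewidth. Since G has at least one edge (e.g. a–b), it is not an edgeless graph, so tw(G) ≥ 1. The upper and lower bounds meet at 1, so that is the treewidth.

Treewidth 1.
One optimal decomposition is:
Bags: B1 = {a, b}  B2 = {b, d}  B3 = {c, d}
Tree: B1–B2, B2–B3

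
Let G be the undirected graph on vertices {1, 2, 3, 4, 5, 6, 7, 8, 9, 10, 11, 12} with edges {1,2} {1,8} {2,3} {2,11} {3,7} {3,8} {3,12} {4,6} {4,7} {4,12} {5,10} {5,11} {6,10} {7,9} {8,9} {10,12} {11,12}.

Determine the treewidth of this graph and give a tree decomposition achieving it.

The largest bag has 4 vertices, giving width 3; this decomposition certifies tw(G) ≤ 3. For the lower bound: the 4 vertex sets {1,8,9}, {2}, {3}, {4,7,11,12} are disjoint, each induces a connected subgraph, and every pair is joined by at least one edge of G. Contracting each set to a single vertex therefore yields K_{4} as a minor, and since treewidth is minor-monotone, tw(G) ≥ tw(K_{4}) = 3. Hence tw(G) = 3 exactly.

Treewidth 3.
One optimal decomposition is:
Bags: B1 = {1, 2, 8, 9}  B2 = {2, 3, 8, 9}  B3 = {2, 3, 7, 9}  B4 = {2, 3, 7, 11}  B5 = {3, 7, 11, 12}  B6 = {4, 7, 11, 12}  B7 = {4, 5, 11, 12}  B8 = {4, 5, 10, 12}  B9 = {4, 5, 6, 10}
Tree: B1–B2, B2–B3, B3–B4, B4–B5, B5–B6, B6–B7, B7–B8, B8–B9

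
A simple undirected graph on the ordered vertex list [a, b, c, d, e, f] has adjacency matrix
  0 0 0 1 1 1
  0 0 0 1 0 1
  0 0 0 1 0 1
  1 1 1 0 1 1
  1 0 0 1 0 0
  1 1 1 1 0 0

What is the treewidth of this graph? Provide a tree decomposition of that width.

Each bag holds 3 vertices, so the decomposition has width 2, which upper-bounds the treewidth. On the other hand G contains the 3-clique {a, d, e}. A clique must lie in a single bag of any decomposition, so no decomposition can have width below 2. Combining the bounds, tw(G) = 2.

Treewidth 2.
Bags: B1 = {b, d, f}  B2 = {a, d, f}  B3 = {a, d, e}  B4 = {c, d, f}
Tree: B1–B2, B2–B3, B1–B4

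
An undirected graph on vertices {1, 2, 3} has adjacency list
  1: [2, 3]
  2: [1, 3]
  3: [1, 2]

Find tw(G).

2

A width-2 tree decomposition is:
Bags: B1 = {1, 2, 3}
Tree: (single bag)
A single bag containing all 3 vertices is trivially a valid decomposition of width 2. For the lower bound, the 3 vertices {1, 2, 3} are pairwise adjacent, and any tree decomposition puts a clique entirely inside one bag — forcing width ≥ 2. The upper and lower bounds meet at 2, so that is the treewidth.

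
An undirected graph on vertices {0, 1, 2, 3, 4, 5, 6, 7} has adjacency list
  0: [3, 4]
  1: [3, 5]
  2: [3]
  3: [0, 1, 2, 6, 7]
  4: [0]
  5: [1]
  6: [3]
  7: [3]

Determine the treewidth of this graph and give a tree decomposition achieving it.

Treewidth 1.
Bags: B1 = {1, 3}  B2 = {0, 3}  B3 = {2, 3}  B4 = {3, 6}  B5 = {3, 7}  B6 = {1, 5}  B7 = {0, 4}
Tree: B1–B2, B1–B3, B3–B4, B3–B5, B1–B6, B2–B7

The largest bag has 2 vertices, giving width 1; this decomposition certifies tw(G) ≤ 1. Since G has at least one edge (e.g. 3–1), it is not an edgeless graph, so tw(G) ≥ 1. Combining the bounds, tw(G) = 1.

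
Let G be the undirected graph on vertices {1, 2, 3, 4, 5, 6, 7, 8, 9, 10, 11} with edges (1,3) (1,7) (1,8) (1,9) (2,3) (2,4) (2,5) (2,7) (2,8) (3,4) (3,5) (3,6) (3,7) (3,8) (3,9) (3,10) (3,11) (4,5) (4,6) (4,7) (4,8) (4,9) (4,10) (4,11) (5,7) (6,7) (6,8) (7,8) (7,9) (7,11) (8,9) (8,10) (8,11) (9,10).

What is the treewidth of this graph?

4

A width-4 tree decomposition is:
Bags: B1 = {3, 4, 8, 9, 10}  B2 = {3, 4, 7, 8, 9}  B3 = {3, 4, 7, 8, 11}  B4 = {1, 3, 7, 8, 9}  B5 = {2, 3, 4, 7, 8}  B6 = {3, 4, 6, 7, 8}  B7 = {2, 3, 4, 5, 7}
Tree: B1–B2, B2–B3, B2–B4, B3–B5, B3–B6, B5–B7
Each bag holds 5 vertices, so the decomposition has width 4, which upper-bounds the treewidth. For the lower bound, the 5 vertices {1, 3, 7, 8, 9} are pairwise adjacent, and any tree decomposition puts a clique entirely inside one bag — forcing width ≥ 4. The upper and lower bounds meet at 4, so that is the treewidth.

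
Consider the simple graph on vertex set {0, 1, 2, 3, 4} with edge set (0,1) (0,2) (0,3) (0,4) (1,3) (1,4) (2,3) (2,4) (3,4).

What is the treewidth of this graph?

A width-3 tree decomposition is:
Bags: B1 = {0, 2, 3, 4}  B2 = {0, 1, 3, 4}
Tree: B1–B2
Every bag has size at most 4, so the width is 4 − 1 = 3 and tw(G) ≤ 3. Conversely, {0, 1, 3, 4} is a clique of size 4, and the vertices of any clique must share a bag in every tree decomposition; so some bag has ≥ 4 vertices and tw(G) ≥ 3. Hence tw(G) = 3 exactly.

3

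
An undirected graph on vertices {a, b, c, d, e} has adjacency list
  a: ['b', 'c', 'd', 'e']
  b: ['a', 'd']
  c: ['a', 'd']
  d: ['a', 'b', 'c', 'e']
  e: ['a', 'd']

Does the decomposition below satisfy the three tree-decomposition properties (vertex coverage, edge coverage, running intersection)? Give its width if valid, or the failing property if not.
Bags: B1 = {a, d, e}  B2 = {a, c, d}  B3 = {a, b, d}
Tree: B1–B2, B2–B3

Every vertex of G appears in some bag (union = {a, b, c, d, e}); every edge is covered by a bag; and for each vertex v the set of bags containing v is connected in the bag tree. The decomposition is therefore valid. The largest bag has 3 vertices, so the width is 2.

Yes; width 2.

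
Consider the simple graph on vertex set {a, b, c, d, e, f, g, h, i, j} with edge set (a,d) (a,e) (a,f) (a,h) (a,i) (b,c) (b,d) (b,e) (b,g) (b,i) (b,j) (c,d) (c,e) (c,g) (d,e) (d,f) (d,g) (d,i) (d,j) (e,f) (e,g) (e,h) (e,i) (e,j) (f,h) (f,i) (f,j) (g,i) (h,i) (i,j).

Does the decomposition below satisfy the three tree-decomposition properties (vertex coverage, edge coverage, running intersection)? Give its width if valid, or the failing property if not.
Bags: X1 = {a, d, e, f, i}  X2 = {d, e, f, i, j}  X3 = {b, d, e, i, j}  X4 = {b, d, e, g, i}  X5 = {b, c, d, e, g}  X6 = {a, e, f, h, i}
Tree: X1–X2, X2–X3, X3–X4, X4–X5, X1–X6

Yes; width 4.

Every vertex of G appears in some bag (union = {a, b, c, d, e, f, g, h, i, j}); every edge is covered by a bag; and for each vertex v the set of bags containing v is connected in the bag tree. The decomposition is therefore valid. The largest bag has 5 vertices, so the width is 4.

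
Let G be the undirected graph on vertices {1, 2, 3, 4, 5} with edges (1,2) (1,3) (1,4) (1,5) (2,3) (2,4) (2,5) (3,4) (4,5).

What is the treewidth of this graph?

A width-3 tree decomposition is:
Bags: B1 = {1, 2, 4, 5}  B2 = {1, 2, 3, 4}
Tree: B1–B2
Each bag holds 4 vertices, so the decomposition has width 3, which upper-bounds the treewidth. For the lower bound, the 4 vertices {1, 2, 3, 4} are pairwise adjacent, and any tree decomposition puts a clique entirely inside one bag — forcing width ≥ 3. The upper and lower bounds meet at 3, so that is the treewidth.

3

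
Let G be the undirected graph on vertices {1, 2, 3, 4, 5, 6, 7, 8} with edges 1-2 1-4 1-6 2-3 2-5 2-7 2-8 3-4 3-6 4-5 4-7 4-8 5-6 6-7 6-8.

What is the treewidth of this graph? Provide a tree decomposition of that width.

Treewidth 3.
Bags: B1 = {2, 3, 4, 6}  B2 = {2, 4, 5, 6}  B3 = {2, 4, 6, 8}  B4 = {2, 4, 6, 7}  B5 = {1, 2, 4, 6}
Tree: B1–B2, B2–B3, B3–B4, B4–B5

Each bag holds 4 vertices, so the decomposition has width 3, which upper-bounds the treewidth. For the lower bound: the 4 vertex sets {3,4}, {5,6}, {2}, {8} are disjoint, each induces a connected subgraph, and every pair is joined by at least one edge of G. Contracting each set to a single vertex therefore yields K_{4} as a minor, and since treewidth is minor-monotone, tw(G) ≥ tw(K_{4}) = 3. Combining the bounds, tw(G) = 3.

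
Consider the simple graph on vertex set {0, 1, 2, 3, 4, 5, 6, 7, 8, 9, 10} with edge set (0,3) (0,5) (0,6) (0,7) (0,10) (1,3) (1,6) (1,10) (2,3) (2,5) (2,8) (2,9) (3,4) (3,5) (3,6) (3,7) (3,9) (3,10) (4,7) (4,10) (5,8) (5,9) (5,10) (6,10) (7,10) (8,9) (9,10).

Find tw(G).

3

A width-3 tree decomposition is:
Bags: B1 = {0, 3, 7, 10}  B2 = {0, 3, 5, 10}  B3 = {3, 4, 7, 10}  B4 = {0, 3, 6, 10}  B5 = {3, 5, 9, 10}  B6 = {2, 3, 5, 9}  B7 = {2, 5, 8, 9}  B8 = {1, 3, 6, 10}
Tree: B1–B2, B1–B3, B1–B4, B2–B5, B5–B6, B6–B7, B4–B8
The largest bag has 4 vertices, giving width 3; this decomposition certifies tw(G) ≤ 3. On the other hand G contains the 4-clique {2, 5, 8, 9}. A clique must lie in a single bag of any decomposition, so no decomposition can have width below 3. Therefore the treewidth is 3.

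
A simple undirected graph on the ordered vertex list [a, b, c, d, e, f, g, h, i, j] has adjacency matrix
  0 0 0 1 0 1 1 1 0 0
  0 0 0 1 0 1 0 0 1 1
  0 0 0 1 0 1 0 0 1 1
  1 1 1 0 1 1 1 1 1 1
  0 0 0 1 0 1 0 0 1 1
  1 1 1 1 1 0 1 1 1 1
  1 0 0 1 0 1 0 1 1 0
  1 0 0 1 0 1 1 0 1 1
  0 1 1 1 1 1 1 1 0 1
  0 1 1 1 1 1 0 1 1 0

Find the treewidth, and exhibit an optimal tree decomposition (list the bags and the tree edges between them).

Treewidth 4.
One such decomposition:
Bags: B1 = {d, e, f, i, j}  B2 = {b, d, f, i, j}  B3 = {d, f, h, i, j}  B4 = {d, f, g, h, i}  B5 = {a, d, f, g, h}  B6 = {c, d, f, i, j}
Tree: B1–B2, B1–B3, B3–B4, B4–B5, B1–B6

Every bag has size at most 5, so the width is 5 − 1 = 4 and tw(G) ≤ 4. Conversely, {a, d, f, g, h} is a clique of size 5, and the vertices of any clique must share a bag in every tree decomposition; so some bag has ≥ 5 vertices and tw(G) ≥ 4. Hence tw(G) = 4 exactly.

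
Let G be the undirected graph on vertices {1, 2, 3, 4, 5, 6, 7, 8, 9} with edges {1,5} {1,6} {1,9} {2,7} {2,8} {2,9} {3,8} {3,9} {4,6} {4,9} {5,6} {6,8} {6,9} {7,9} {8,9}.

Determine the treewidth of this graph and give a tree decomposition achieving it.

Each bag holds 3 vertices, so the decomposition has width 2, which upper-bounds the treewidth. Conversely, {2, 8, 9} is a clique of size 3, and the vertices of any clique must share a bag in every tree decomposition; so some bag has ≥ 3 vertices and tw(G) ≥ 2. Therefore the treewidth is 2.

Treewidth 2.
One such decomposition:
Bags: B1 = {2, 8, 9}  B2 = {6, 8, 9}  B3 = {1, 6, 9}  B4 = {1, 5, 6}  B5 = {4, 6, 9}  B6 = {3, 8, 9}  B7 = {2, 7, 9}
Tree: B1–B2, B2–B3, B3–B4, B3–B5, B1–B6, B1–B7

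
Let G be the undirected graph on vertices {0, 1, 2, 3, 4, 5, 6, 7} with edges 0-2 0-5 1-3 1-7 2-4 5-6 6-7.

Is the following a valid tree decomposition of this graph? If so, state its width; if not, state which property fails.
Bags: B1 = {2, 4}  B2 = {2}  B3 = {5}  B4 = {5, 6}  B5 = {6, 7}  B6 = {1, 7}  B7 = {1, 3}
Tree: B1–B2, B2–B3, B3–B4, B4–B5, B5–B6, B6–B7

A tree decomposition must satisfy three properties: every vertex lies in some bag; for every edge, both endpoints lie together in some bag; and for every vertex, the bags containing it form a connected subtree. Here vertex 0 appears in no bag, so the decomposition is invalid.

No — vertex 0 appears in no bag.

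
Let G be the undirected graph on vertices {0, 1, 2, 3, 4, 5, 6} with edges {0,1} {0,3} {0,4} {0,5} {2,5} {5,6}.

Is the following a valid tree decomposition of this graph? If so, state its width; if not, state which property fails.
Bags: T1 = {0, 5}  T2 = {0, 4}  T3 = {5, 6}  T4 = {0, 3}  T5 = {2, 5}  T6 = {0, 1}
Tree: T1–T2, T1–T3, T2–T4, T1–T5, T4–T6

Every vertex of G appears in some bag (union = {0, 1, 2, 3, 4, 5, 6}); every edge is covered by a bag; and for each vertex v the set of bags containing v is connected in the bag tree. The decomposition is therefore valid. The largest bag has 2 vertices, so the width is 1.

Yes; width 1.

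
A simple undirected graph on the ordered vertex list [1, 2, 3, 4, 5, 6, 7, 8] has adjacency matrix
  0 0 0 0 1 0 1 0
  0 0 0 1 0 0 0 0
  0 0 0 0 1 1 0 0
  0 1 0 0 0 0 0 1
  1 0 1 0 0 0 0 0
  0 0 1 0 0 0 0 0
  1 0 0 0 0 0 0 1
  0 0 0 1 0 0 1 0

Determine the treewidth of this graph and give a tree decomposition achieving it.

Treewidth 1.
One optimal decomposition is:
Bags: B1 = {2, 4}  B2 = {4, 8}  B3 = {7, 8}  B4 = {1, 7}  B5 = {1, 5}  B6 = {3, 5}  B7 = {3, 6}
Tree: B1–B2, B2–B3, B3–B4, B4–B5, B5–B6, B6–B7

Each bag holds 2 vertices, so the decomposition has width 1, which upper-bounds the treewidth. G has an edge, so its treewidth is at least 1. The upper and lower bounds meet at 1, so that is the treewidth.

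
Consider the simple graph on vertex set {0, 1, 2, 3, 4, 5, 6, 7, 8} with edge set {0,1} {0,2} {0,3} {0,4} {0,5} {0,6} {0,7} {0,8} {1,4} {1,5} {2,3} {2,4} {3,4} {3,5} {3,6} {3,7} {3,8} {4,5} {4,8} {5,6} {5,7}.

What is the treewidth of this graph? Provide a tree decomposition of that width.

Treewidth 3.
One optimal decomposition is:
Bags: B1 = {0, 3, 4, 5}  B2 = {0, 2, 3, 4}  B3 = {0, 3, 4, 8}  B4 = {0, 1, 4, 5}  B5 = {0, 3, 5, 6}  B6 = {0, 3, 5, 7}
Tree: B1–B2, B2–B3, B1–B4, B1–B5, B5–B6

The largest bag has 4 vertices, giving width 3; this decomposition certifies tw(G) ≤ 3. Conversely, {0, 1, 4, 5} is a clique of size 4, and the vertices of any clique must share a bag in every tree decomposition; so some bag has ≥ 4 vertices and tw(G) ≥ 3. Combining the bounds, tw(G) = 3.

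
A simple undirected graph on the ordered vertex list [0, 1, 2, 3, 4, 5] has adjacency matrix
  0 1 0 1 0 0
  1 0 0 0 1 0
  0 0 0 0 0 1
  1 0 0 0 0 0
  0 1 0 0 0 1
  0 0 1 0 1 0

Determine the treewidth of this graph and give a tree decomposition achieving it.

Treewidth 1.
One such decomposition:
Bags: B1 = {0, 3}  B2 = {0, 1}  B3 = {1, 4}  B4 = {4, 5}  B5 = {2, 5}
Tree: B1–B2, B2–B3, B3–B4, B4–B5

Every bag has size at most 2, so the width is 2 − 1 = 1 and tw(G) ≤ 1. G has an edge, so its treewidth is at least 1. The upper and lower bounds meet at 1, so that is the treewidth.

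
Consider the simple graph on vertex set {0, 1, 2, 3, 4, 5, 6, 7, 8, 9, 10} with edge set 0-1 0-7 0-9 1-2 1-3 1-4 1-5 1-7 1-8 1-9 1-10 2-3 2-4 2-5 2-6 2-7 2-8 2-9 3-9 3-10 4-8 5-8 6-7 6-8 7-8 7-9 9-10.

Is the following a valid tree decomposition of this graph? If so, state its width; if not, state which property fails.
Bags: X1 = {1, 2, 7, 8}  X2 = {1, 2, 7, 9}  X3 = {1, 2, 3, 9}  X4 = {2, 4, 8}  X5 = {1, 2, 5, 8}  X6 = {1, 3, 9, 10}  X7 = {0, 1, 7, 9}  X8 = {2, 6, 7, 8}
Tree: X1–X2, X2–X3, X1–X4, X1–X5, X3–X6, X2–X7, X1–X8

A tree decomposition must satisfy three properties: every vertex lies in some bag; for every edge, both endpoints lie together in some bag; and for every vertex, the bags containing it form a connected subtree. Here edge (1,4) lies in no bag, so the decomposition is invalid.

No — edge (1,4) lies in no bag.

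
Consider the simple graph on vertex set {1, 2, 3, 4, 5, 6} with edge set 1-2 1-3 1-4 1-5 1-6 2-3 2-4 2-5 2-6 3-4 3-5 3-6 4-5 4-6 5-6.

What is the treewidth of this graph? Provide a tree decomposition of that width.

With just one bag of size 6, the width is 6 − 1 = 5, so tw(G) ≤ 5. Conversely, {1, 2, 3, 4, 5, 6} is a clique of size 6, and the vertices of any clique must share a bag in every tree decomposition; so some bag has ≥ 6 vertices and tw(G) ≥ 5. Combining the bounds, tw(G) = 5.

Treewidth 5.
Bags: B1 = {1, 2, 3, 4, 5, 6}
Tree: (single bag)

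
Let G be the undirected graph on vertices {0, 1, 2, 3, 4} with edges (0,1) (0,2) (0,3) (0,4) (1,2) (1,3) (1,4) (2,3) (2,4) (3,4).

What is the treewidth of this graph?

A width-4 tree decomposition is:
Bags: B1 = {0, 1, 2, 3, 4}
Tree: (single bag)
With just one bag of size 5, the width is 5 − 1 = 4, so tw(G) ≤ 4. On the other hand G contains the 5-clique {0, 1, 2, 3, 4}. A clique must lie in a single bag of any decomposition, so no decomposition can have width below 4. Combining the bounds, tw(G) = 4.

4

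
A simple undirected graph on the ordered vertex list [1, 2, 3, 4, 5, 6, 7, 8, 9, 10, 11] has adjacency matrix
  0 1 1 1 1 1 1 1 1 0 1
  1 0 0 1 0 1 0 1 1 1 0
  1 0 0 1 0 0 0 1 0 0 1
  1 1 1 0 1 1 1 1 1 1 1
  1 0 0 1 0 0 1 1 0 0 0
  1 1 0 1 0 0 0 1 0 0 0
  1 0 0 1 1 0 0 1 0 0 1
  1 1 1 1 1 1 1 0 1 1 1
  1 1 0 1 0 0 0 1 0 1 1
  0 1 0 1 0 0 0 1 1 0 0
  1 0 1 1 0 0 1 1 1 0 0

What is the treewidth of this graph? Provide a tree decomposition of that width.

The largest bag has 5 vertices, giving width 4; this decomposition certifies tw(G) ≤ 4. On the other hand G contains the 5-clique {1, 2, 4, 8, 9}. A clique must lie in a single bag of any decomposition, so no decomposition can have width below 4. The upper and lower bounds meet at 4, so that is the treewidth.

Treewidth 4.
One optimal decomposition is:
Bags: B1 = {1, 4, 7, 8, 11}  B2 = {1, 4, 8, 9, 11}  B3 = {1, 2, 4, 8, 9}  B4 = {1, 4, 5, 7, 8}  B5 = {2, 4, 8, 9, 10}  B6 = {1, 3, 4, 8, 11}  B7 = {1, 2, 4, 6, 8}
Tree: B1–B2, B2–B3, B1–B4, B3–B5, B2–B6, B3–B7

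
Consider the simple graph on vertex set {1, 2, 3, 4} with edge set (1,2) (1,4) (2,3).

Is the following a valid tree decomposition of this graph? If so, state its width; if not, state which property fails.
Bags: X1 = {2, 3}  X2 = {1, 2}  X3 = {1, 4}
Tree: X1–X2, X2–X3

Yes; width 1.

Vertex coverage: the bags together contain {1, 2, 3, 4}, the full vertex set. Edge coverage: each edge of G has both endpoints in at least one bag. Running intersection: for every vertex, the bags containing it form a connected subtree. All three properties hold, so this is a valid tree decomposition of width max|bag| − 1 = 1, and hence tw(G) ≤ 1.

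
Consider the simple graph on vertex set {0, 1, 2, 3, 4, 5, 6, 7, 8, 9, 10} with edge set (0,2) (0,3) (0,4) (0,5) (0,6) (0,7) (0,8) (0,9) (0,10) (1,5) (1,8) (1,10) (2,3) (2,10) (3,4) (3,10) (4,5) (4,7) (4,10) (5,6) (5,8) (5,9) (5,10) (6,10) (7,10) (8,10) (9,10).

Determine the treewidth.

3

A width-3 tree decomposition is:
Bags: B1 = {0, 5, 8, 10}  B2 = {0, 4, 5, 10}  B3 = {0, 5, 9, 10}  B4 = {1, 5, 8, 10}  B5 = {0, 5, 6, 10}  B6 = {0, 4, 7, 10}  B7 = {0, 3, 4, 10}  B8 = {0, 2, 3, 10}
Tree: B1–B2, B1–B3, B1–B4, B1–B5, B2–B6, B6–B7, B7–B8
Each bag holds 4 vertices, so the decomposition has width 3, which upper-bounds the treewidth. Conversely, {0, 2, 3, 10} is a clique of size 4, and the vertices of any clique must share a bag in every tree decomposition; so some bag has ≥ 4 vertices and tw(G) ≥ 3. Therefore the treewidth is 3.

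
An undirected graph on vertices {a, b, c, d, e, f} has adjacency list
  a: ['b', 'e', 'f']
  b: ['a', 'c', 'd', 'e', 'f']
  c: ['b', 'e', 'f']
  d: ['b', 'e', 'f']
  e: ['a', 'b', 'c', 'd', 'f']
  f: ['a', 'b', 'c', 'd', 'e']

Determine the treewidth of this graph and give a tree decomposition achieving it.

The largest bag has 4 vertices, giving width 3; this decomposition certifies tw(G) ≤ 3. For the lower bound, the 4 vertices {b, d, e, f} are pairwise adjacent, and any tree decomposition puts a clique entirely inside one bag — forcing width ≥ 3. Hence tw(G) = 3 exactly.

Treewidth 3.
One optimal decomposition is:
Bags: B1 = {b, d, e, f}  B2 = {a, b, e, f}  B3 = {b, c, e, f}
Tree: B1–B2, B2–B3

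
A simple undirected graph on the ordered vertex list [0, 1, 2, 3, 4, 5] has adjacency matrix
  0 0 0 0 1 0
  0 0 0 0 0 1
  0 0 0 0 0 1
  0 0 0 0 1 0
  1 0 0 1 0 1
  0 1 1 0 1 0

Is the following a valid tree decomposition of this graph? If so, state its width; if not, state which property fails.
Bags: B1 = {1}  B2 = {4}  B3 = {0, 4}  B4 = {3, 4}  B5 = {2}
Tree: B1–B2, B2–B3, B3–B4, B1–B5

A tree decomposition must satisfy three properties: every vertex lies in some bag; for every edge, both endpoints lie together in some bag; and for every vertex, the bags containing it form a connected subtree. Here vertex 5 appears in no bag, so the decomposition is invalid.

No — vertex 5 appears in no bag.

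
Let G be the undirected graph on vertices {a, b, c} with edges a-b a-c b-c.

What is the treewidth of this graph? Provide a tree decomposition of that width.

With just one bag of size 3, the width is 3 − 1 = 2, so tw(G) ≤ 2. Conversely, {a, b, c} is a clique of size 3, and the vertices of any clique must share a bag in every tree decomposition; so some bag has ≥ 3 vertices and tw(G) ≥ 2. The upper and lower bounds meet at 2, so that is the treewidth.

Treewidth 2.
Bags: B1 = {a, b, c}
Tree: (single bag)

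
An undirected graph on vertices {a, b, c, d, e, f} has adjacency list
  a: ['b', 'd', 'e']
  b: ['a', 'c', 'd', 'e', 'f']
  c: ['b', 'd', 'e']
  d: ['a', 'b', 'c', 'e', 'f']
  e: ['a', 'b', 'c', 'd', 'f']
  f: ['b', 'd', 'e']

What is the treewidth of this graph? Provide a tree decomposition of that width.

Every bag has size at most 4, so the width is 4 − 1 = 3 and tw(G) ≤ 3. On the other hand G contains the 4-clique {a, b, d, e}. A clique must lie in a single bag of any decomposition, so no decomposition can have width below 3. Hence tw(G) = 3 exactly.

Treewidth 3.
One such decomposition:
Bags: B1 = {b, d, e, f}  B2 = {b, c, d, e}  B3 = {a, b, d, e}
Tree: B1–B2, B1–B3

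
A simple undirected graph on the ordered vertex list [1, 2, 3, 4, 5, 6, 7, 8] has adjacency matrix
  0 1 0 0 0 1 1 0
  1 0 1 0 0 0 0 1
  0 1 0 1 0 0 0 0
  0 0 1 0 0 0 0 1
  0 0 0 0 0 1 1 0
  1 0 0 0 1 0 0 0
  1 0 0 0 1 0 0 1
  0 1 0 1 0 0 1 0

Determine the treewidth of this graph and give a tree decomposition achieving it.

Treewidth 2.
One optimal decomposition is:
Bags: B1 = {5, 6, 7}  B2 = {1, 6, 7}  B3 = {1, 7, 8}  B4 = {1, 2, 8}  B5 = {2, 4, 8}  B6 = {2, 3, 4}
Tree: B1–B2, B2–B3, B3–B4, B4–B5, B5–B6

Every bag has size at most 3, so the width is 3 − 1 = 2 and tw(G) ≤ 2. For the lower bound, G contains the cycle 5–6–1–7–5, so G is not a forest; only forests have treewidth ≤ 1, hence tw(G) ≥ 2. Therefore the treewidth is 2.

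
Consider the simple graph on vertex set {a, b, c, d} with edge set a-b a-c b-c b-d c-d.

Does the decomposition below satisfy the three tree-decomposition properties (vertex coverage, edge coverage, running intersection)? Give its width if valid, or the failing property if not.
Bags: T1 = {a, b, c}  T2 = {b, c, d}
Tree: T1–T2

Yes; width 2.

Vertex coverage: the bags together contain {a, b, c, d}, the full vertex set. Edge coverage: each edge of G has both endpoints in at least one bag. Running intersection: for every vertex, the bags containing it form a connected subtree. All three properties hold, so this is a valid tree decomposition of width max|bag| − 1 = 2, and hence tw(G) ≤ 2.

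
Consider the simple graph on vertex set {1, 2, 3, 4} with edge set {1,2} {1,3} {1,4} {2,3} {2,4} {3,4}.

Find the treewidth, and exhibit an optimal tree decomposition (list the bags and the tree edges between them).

Treewidth 3.
Bags: B1 = {1, 2, 3, 4}
Tree: (single bag)

With just one bag of size 4, the width is 4 − 1 = 3, so tw(G) ≤ 3. For the lower bound, the 4 vertices {1, 2, 3, 4} are pairwise adjacent, and any tree decomposition puts a clique entirely inside one bag — forcing width ≥ 3. The upper and lower bounds meet at 3, so that is the treewidth.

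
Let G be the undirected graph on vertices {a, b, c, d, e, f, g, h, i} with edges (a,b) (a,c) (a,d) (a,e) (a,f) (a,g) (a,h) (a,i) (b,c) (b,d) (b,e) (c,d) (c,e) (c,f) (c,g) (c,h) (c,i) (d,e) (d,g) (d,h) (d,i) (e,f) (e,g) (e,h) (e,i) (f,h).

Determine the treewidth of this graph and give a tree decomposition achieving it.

The largest bag has 5 vertices, giving width 4; this decomposition certifies tw(G) ≤ 4. For the lower bound, the 5 vertices {a, c, d, e, g} are pairwise adjacent, and any tree decomposition puts a clique entirely inside one bag — forcing width ≥ 4. The upper and lower bounds meet at 4, so that is the treewidth.

Treewidth 4.
One such decomposition:
Bags: B1 = {a, c, d, e, g}  B2 = {a, c, d, e, h}  B3 = {a, b, c, d, e}  B4 = {a, c, d, e, i}  B5 = {a, c, e, f, h}
Tree: B1–B2, B2–B3, B1–B4, B2–B5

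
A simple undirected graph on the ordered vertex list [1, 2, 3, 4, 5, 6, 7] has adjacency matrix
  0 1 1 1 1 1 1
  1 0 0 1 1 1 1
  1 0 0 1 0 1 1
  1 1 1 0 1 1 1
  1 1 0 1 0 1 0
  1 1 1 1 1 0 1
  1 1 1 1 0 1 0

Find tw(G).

A width-4 tree decomposition is:
Bags: B1 = {1, 2, 4, 6, 7}  B2 = {1, 3, 4, 6, 7}  B3 = {1, 2, 4, 5, 6}
Tree: B1–B2, B1–B3
The largest bag has 5 vertices, giving width 4; this decomposition certifies tw(G) ≤ 4. For the lower bound, the 5 vertices {1, 2, 4, 5, 6} are pairwise adjacent, and any tree decomposition puts a clique entirely inside one bag — forcing width ≥ 4. Combining the bounds, tw(G) = 4.

4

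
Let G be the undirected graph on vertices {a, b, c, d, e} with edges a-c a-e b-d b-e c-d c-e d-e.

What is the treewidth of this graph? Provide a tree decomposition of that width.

Every bag has size at most 3, so the width is 3 − 1 = 2 and tw(G) ≤ 2. On the other hand G contains the 3-clique {c, d, e}. A clique must lie in a single bag of any decomposition, so no decomposition can have width below 2. Combining the bounds, tw(G) = 2.

Treewidth 2.
One optimal decomposition is:
Bags: B1 = {b, d, e}  B2 = {c, d, e}  B3 = {a, c, e}
Tree: B1–B2, B2–B3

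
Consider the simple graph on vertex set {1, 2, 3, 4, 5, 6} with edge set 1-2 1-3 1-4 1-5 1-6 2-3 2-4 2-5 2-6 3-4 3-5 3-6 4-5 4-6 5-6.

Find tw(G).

A width-5 tree decomposition is:
Bags: B1 = {1, 2, 3, 4, 5, 6}
Tree: (single bag)
A single bag containing all 6 vertices is trivially a valid decomposition of width 5. For the lower bound, the 6 vertices {1, 2, 3, 4, 5, 6} are pairwise adjacent, and any tree decomposition puts a clique entirely inside one bag — forcing width ≥ 5. Hence tw(G) = 5 exactly.

5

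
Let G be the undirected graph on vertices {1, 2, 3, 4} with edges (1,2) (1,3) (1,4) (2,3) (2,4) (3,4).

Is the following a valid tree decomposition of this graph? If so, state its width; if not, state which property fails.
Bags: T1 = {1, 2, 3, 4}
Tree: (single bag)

Every vertex of G appears in some bag (union = {1, 2, 3, 4}); every edge is covered by a bag; and for each vertex v the set of bags containing v is connected in the bag tree. The decomposition is therefore valid. The largest bag has 4 vertices, so the width is 3.

Yes; width 3.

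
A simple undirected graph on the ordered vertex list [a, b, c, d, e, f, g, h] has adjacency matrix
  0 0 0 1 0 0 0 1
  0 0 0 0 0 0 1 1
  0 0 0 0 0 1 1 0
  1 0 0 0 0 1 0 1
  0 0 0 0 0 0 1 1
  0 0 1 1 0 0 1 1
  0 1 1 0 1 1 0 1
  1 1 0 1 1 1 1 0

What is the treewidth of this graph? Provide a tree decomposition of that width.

The largest bag has 3 vertices, giving width 2; this decomposition certifies tw(G) ≤ 2. Conversely, {a, d, h} is a clique of size 3, and the vertices of any clique must share a bag in every tree decomposition; so some bag has ≥ 3 vertices and tw(G) ≥ 2. Hence tw(G) = 2 exactly.

Treewidth 2.
One optimal decomposition is:
Bags: B1 = {a, d, h}  B2 = {d, f, h}  B3 = {f, g, h}  B4 = {c, f, g}  B5 = {e, g, h}  B6 = {b, g, h}
Tree: B1–B2, B2–B3, B3–B4, B3–B5, B3–B6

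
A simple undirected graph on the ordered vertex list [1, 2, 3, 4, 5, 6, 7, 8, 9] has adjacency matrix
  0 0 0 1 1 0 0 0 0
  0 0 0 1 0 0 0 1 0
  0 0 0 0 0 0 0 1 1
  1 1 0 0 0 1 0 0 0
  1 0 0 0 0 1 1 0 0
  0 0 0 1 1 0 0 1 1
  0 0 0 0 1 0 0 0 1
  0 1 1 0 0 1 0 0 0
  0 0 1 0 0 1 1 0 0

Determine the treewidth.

A width-3 tree decomposition is:
Bags: B1 = {1, 5, 7, 9}  B2 = {1, 5, 6, 9}  B3 = {1, 4, 6, 9}  B4 = {3, 4, 6, 9}  B5 = {3, 4, 6, 8}  B6 = {2, 3, 4, 8}
Tree: B1–B2, B2–B3, B3–B4, B4–B5, B5–B6
Each bag holds 4 vertices, so the decomposition has width 3, which upper-bounds the treewidth. For the lower bound: the 4 vertex sets {1,5,7}, {9}, {6}, {2,3,4,8} are disjoint, each induces a connected subgraph, and every pair is joined by at least one edge of G. Contracting each set to a single vertex therefore yields K_{4} as a minor, and since treewidth is minor-monotone, tw(G) ≥ tw(K_{4}) = 3. Combining the bounds, tw(G) = 3.

3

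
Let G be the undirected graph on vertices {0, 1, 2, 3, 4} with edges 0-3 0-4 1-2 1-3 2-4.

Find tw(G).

2

A width-2 tree decomposition is:
Bags: B1 = {1, 2, 4}  B2 = {0, 1, 4}  B3 = {0, 1, 3}
Tree: B1–B2, B2–B3
Each bag holds 3 vertices, so the decomposition has width 2, which upper-bounds the treewidth. For the lower bound, G contains the cycle 1–2–4–0–3–1, so G is not a forest; only forests have treewidth ≤ 1, hence tw(G) ≥ 2. The upper and lower bounds meet at 2, so that is the treewidth.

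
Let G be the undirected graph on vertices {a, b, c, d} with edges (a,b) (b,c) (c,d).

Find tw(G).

1

A width-1 tree decomposition is:
Bags: B1 = {c, d}  B2 = {b, c}  B3 = {a, b}
Tree: B1–B2, B2–B3
The largest bag has 2 vertices, giving width 1; this decomposition certifies tw(G) ≤ 1. G has an edge, so its treewidth is at least 1. Therefore the treewidth is 1.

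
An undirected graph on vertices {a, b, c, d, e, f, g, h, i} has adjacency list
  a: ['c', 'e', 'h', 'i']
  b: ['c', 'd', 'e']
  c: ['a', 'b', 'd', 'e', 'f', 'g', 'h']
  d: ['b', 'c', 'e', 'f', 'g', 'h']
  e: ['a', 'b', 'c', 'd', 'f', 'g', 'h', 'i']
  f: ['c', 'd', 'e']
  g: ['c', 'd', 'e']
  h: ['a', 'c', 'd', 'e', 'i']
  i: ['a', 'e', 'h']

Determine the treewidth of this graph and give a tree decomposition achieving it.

The largest bag has 4 vertices, giving width 3; this decomposition certifies tw(G) ≤ 3. Conversely, {c, d, e, g} is a clique of size 4, and the vertices of any clique must share a bag in every tree decomposition; so some bag has ≥ 4 vertices and tw(G) ≥ 3. Therefore the treewidth is 3.

Treewidth 3.
One such decomposition:
Bags: B1 = {c, d, e, f}  B2 = {c, d, e, g}  B3 = {b, c, d, e}  B4 = {c, d, e, h}  B5 = {a, c, e, h}  B6 = {a, e, h, i}
Tree: B1–B2, B1–B3, B3–B4, B4–B5, B5–B6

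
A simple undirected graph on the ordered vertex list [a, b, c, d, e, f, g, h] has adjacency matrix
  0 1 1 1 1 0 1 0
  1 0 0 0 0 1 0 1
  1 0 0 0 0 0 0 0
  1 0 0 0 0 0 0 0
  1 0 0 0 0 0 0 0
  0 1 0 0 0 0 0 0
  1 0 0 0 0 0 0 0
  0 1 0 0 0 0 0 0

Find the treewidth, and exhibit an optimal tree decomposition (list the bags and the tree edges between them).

Treewidth 1.
Bags: B1 = {a, b}  B2 = {b, h}  B3 = {a, d}  B4 = {a, e}  B5 = {a, g}  B6 = {b, f}  B7 = {a, c}
Tree: B1–B2, B1–B3, B3–B4, B4–B5, B2–B6, B4–B7

Each bag holds 2 vertices, so the decomposition has width 1, which upper-bounds the treewidth. Any graph with an edge has treewidth ≥ 1, and G has the edge b–a. Therefore the treewidth is 1.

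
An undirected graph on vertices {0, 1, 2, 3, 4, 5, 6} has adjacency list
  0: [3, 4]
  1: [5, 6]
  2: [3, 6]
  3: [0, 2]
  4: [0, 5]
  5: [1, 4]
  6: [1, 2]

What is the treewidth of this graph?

2

A width-2 tree decomposition is:
Bags: B1 = {1, 4, 5}  B2 = {1, 4, 6}  B3 = {2, 4, 6}  B4 = {2, 3, 4}  B5 = {0, 3, 4}
Tree: B1–B2, B2–B3, B3–B4, B4–B5
The largest bag has 3 vertices, giving width 2; this decomposition certifies tw(G) ≤ 2. The edges 4–5–1–6–2–3–0–4 form a cycle, so G is not a tree and its treewidth is at least 2. Therefore the treewidth is 2.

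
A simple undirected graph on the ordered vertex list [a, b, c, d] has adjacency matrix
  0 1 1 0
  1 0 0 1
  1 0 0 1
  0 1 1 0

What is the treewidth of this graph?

A width-2 tree decomposition is:
Bags: B1 = {a, c, d}  B2 = {a, b, d}
Tree: B1–B2
Every bag has size at most 3, so the width is 3 − 1 = 2 and tw(G) ≤ 2. Since d–c–a–b–d is a cycle in G, G is not acyclic. Forests are exactly the graphs of treewidth ≤ 1, so tw(G) ≥ 2. Therefore the treewidth is 2.

2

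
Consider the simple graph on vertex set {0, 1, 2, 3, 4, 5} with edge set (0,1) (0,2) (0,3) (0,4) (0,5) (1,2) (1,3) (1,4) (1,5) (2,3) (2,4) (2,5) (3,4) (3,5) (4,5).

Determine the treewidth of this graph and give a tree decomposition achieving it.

Treewidth 5.
One optimal decomposition is:
Bags: B1 = {0, 1, 2, 3, 4, 5}
Tree: (single bag)

With just one bag of size 6, the width is 6 − 1 = 5, so tw(G) ≤ 5. For the lower bound, the 6 vertices {0, 1, 2, 3, 4, 5} are pairwise adjacent, and any tree decomposition puts a clique entirely inside one bag — forcing width ≥ 5. Hence tw(G) = 5 exactly.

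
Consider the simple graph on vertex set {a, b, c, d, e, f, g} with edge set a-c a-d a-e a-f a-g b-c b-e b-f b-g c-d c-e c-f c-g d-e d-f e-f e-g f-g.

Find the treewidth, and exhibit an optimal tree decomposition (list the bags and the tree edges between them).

Treewidth 4.
One optimal decomposition is:
Bags: B1 = {a, c, d, e, f}  B2 = {a, c, e, f, g}  B3 = {b, c, e, f, g}
Tree: B1–B2, B2–B3

The largest bag has 5 vertices, giving width 4; this decomposition certifies tw(G) ≤ 4. On the other hand G contains the 5-clique {a, c, d, e, f}. A clique must lie in a single bag of any decomposition, so no decomposition can have width below 4. The upper and lower bounds meet at 4, so that is the treewidth.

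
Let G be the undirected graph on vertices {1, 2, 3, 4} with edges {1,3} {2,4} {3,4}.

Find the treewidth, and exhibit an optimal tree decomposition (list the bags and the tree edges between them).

Treewidth 1.
One optimal decomposition is:
Bags: B1 = {2, 4}  B2 = {3, 4}  B3 = {1, 3}
Tree: B1–B2, B2–B3

Each bag holds 2 vertices, so the decomposition has width 1, which upper-bounds the treewidth. G has an edge, so its treewidth is at least 1. The upper and lower bounds meet at 1, so that is the treewidth.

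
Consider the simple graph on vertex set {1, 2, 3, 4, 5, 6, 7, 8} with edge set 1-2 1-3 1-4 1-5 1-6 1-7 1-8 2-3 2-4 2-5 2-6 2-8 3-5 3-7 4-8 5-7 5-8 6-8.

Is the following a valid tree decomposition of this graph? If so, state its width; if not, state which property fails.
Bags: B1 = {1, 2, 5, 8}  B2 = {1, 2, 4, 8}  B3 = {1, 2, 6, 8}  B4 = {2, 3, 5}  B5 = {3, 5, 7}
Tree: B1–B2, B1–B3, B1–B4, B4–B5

No — edge (1,3) lies in no bag.

A tree decomposition must satisfy three properties: every vertex lies in some bag; for every edge, both endpoints lie together in some bag; and for every vertex, the bags containing it form a connected subtree. Here edge (1,3) lies in no bag, so the decomposition is invalid.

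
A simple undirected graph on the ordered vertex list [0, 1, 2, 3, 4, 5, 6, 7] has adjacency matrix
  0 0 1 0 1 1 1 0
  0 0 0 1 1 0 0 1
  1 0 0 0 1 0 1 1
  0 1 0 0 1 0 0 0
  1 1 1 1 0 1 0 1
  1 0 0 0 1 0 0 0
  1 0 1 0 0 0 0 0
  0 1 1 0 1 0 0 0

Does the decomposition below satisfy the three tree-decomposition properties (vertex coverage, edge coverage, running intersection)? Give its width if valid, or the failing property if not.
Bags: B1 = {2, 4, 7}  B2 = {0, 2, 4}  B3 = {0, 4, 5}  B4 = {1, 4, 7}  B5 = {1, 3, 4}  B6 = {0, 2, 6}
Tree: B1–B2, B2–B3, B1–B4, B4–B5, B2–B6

Checking the three conditions: (i) the bags cover all of {0, 1, 2, 3, 4, 5, 6, 7}; (ii) for each edge, some bag contains both endpoints; (iii) the bags containing any fixed vertex form a subtree. All hold, so the decomposition is valid with width 3 − 1 = 2.

Yes; width 2.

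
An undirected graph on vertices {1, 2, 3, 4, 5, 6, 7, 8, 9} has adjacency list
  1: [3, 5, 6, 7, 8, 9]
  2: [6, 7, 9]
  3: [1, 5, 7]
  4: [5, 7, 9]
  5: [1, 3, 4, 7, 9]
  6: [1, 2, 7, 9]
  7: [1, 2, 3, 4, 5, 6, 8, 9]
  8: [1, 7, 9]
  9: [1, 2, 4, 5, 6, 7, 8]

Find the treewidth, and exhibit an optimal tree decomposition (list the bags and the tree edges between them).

The largest bag has 4 vertices, giving width 3; this decomposition certifies tw(G) ≤ 3. Conversely, {1, 7, 8, 9} is a clique of size 4, and the vertices of any clique must share a bag in every tree decomposition; so some bag has ≥ 4 vertices and tw(G) ≥ 3. Combining the bounds, tw(G) = 3.

Treewidth 3.
One optimal decomposition is:
Bags: B1 = {1, 5, 7, 9}  B2 = {1, 6, 7, 9}  B3 = {1, 7, 8, 9}  B4 = {1, 3, 5, 7}  B5 = {4, 5, 7, 9}  B6 = {2, 6, 7, 9}
Tree: B1–B2, B1–B3, B1–B4, B1–B5, B2–B6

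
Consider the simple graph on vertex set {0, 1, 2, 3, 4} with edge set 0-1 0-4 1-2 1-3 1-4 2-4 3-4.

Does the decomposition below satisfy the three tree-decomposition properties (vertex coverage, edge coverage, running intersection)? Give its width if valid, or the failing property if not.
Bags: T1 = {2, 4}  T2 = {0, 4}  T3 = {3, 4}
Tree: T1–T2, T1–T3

A tree decomposition must satisfy three properties: every vertex lies in some bag; for every edge, both endpoints lie together in some bag; and for every vertex, the bags containing it form a connected subtree. Here vertex 1 appears in no bag, so the decomposition is invalid.

No — vertex 1 appears in no bag.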